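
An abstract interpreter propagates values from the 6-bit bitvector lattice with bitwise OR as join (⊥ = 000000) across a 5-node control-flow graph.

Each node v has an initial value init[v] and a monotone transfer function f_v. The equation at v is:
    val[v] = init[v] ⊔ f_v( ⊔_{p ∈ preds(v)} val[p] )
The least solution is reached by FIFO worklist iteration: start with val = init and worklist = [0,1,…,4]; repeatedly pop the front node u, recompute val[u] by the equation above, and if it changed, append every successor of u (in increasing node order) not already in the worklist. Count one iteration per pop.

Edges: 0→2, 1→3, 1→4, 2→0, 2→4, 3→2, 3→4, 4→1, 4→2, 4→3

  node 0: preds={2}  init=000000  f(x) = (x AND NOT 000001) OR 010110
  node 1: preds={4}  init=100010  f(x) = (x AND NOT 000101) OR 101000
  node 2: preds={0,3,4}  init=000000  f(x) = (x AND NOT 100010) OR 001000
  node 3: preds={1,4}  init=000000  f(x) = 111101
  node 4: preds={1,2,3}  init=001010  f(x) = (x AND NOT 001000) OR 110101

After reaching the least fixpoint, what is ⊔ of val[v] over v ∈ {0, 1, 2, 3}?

Trace (11 dequeues):
  [1] u=0 | in 000000 | out 010110 | prev 000000 | push {}
  [2] u=1 | in 001010 | out 101010 | prev 100010 | push {}
  [3] u=2 | in 011110 | out 011100 | prev 000000 | push {0}
  [4] u=3 | in 101010 | out 111101 | prev 000000 | push {2}
  [5] u=4 | in 111111 | out 111111 | prev 001010 | push {1,3}
  [6] u=0 | in 011100 | out 011110 | prev 010110 | push {}
  [7] u=2 | in 111111 | out 011101 | prev 011100 | push {0,4}
  [8] u=1 | in 111111 | out 111010 | prev 101010 | push {}
  [9] u=3 | in 111111 | out 111101 | ==
  [10] u=0 | in 011101 | out 011110 | ==
  [11] u=4 | in 111111 | out 111111 | ==

Converged values:
  [0] 011110
  [1] 111010
  [2] 011101
  [3] 111101
  [4] 111111

111111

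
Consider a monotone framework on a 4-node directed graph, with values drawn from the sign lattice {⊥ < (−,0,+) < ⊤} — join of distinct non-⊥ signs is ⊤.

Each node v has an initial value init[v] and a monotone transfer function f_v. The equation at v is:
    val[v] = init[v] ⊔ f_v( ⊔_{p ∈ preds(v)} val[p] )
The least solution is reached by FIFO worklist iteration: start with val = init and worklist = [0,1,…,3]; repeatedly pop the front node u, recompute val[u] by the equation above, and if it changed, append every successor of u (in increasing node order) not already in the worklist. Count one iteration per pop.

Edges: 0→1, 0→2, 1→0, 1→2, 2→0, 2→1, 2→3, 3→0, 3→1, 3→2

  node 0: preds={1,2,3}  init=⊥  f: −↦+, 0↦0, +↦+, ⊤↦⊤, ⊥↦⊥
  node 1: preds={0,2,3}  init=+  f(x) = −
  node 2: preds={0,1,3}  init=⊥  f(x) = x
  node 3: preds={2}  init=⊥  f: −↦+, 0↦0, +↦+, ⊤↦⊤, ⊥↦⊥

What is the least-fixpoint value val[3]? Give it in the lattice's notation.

Iteration log — 7 steps:
  step 1. node 0  ⊔preds=+  new=+  old=⊥  +wl: 
  step 2. node 1  ⊔preds=+  new=⊤  old=+  +wl: 0
  step 3. node 2  ⊔preds=⊤  new=⊤  old=⊥  +wl: 1
  step 4. node 3  ⊔preds=⊤  new=⊤  old=⊥  +wl: 2
  step 5. node 0  ⊔preds=⊤  new=⊤  old=+  +wl: 
  step 6. node 1  ⊔preds=⊤  new=⊤  stable
  step 7. node 2  ⊔preds=⊤  new=⊤  stable

Least fixpoint reached:
  node 0: ⊤
  node 1: ⊤
  node 2: ⊤
  node 3: ⊤

⊤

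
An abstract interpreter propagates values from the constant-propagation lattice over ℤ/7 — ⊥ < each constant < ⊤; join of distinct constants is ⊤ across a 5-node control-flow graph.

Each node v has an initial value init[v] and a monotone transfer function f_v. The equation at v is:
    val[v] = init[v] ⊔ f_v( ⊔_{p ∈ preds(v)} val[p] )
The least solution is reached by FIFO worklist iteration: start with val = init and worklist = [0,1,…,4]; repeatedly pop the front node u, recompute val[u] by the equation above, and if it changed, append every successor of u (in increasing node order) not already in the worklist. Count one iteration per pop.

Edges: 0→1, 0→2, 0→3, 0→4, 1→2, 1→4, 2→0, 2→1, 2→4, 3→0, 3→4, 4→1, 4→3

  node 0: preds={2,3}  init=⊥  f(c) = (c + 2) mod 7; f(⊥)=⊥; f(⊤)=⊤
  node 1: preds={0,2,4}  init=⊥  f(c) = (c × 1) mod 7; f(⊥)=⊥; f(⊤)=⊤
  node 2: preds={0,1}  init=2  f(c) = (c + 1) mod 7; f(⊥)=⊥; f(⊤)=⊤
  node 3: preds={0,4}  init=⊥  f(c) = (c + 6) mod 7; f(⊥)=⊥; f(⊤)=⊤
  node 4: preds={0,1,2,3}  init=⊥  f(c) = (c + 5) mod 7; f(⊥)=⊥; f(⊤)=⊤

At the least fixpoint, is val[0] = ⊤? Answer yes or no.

yes

Trace (11 dequeues):
  [1] u=0 | in 2 | out 4 | prev ⊥ | push {}
  [2] u=1 | in ⊤ | out ⊤ | prev ⊥ | push {}
  [3] u=2 | in ⊤ | out ⊤ | prev 2 | push {0,1}
  [4] u=3 | in 4 | out 3 | prev ⊥ | push {}
  [5] u=4 | in ⊤ | out ⊤ | prev ⊥ | push {3}
  [6] u=0 | in ⊤ | out ⊤ | prev 4 | push {2,4}
  [7] u=1 | in ⊤ | out ⊤ | ==
  [8] u=3 | in ⊤ | out ⊤ | prev 3 | push {0}
  [9] u=2 | in ⊤ | out ⊤ | ==
  [10] u=4 | in ⊤ | out ⊤ | ==
  [11] u=0 | in ⊤ | out ⊤ | ==

Converged values:
  [0] ⊤
  [1] ⊤
  [2] ⊤
  [3] ⊤
  [4] ⊤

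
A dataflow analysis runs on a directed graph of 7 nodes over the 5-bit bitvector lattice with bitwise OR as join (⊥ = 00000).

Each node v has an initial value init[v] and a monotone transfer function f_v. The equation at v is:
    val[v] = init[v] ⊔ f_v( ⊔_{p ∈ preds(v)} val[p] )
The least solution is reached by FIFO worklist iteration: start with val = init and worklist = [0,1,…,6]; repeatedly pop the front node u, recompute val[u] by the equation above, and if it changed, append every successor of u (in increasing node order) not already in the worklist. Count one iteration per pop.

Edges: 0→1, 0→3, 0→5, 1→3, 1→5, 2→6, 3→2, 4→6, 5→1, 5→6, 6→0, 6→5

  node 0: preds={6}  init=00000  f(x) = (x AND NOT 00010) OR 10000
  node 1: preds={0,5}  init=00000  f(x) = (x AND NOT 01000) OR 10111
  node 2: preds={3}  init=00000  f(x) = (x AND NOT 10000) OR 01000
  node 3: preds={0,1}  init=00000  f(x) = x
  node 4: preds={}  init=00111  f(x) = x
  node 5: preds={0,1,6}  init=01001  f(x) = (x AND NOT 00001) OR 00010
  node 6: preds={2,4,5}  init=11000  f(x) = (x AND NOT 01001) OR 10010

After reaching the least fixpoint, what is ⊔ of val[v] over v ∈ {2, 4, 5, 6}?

Trace (14 dequeues):
  [1] u=0 | in 11000 | out 11000 | prev 00000 | push {}
  [2] u=1 | in 11001 | out 10111 | prev 00000 | push {}
  [3] u=2 | in 00000 | out 01000 | prev 00000 | push {}
  [4] u=3 | in 11111 | out 11111 | prev 00000 | push {2}
  [5] u=4 | in 00000 | out 00111 | ==
  [6] u=5 | in 11111 | out 11111 | prev 01001 | push {1}
  [7] u=6 | in 11111 | out 11110 | prev 11000 | push {0,5}
  [8] u=2 | in 11111 | out 01111 | prev 01000 | push {6}
  [9] u=1 | in 11111 | out 10111 | ==
  [10] u=0 | in 11110 | out 11100 | prev 11000 | push {1,3}
  [11] u=5 | in 11111 | out 11111 | ==
  [12] u=6 | in 11111 | out 11110 | ==
  [13] u=1 | in 11111 | out 10111 | ==
  [14] u=3 | in 11111 | out 11111 | ==

Converged values:
  [0] 11100
  [1] 10111
  [2] 01111
  [3] 11111
  [4] 00111
  [5] 11111
  [6] 11110

11111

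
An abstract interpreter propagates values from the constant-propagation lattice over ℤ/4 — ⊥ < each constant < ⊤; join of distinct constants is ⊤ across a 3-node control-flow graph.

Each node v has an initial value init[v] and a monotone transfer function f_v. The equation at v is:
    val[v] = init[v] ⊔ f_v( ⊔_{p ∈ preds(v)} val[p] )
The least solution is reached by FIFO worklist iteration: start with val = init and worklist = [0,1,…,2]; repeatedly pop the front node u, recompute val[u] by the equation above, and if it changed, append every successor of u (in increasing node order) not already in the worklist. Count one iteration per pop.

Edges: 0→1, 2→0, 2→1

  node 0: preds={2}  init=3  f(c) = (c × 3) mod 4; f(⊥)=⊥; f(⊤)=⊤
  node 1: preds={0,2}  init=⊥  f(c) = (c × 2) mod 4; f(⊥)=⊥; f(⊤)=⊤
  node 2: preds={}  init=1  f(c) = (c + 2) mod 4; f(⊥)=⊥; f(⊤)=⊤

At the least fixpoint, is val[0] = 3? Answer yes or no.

yes

Trace (3 dequeues):
  [1] u=0 | in 1 | out 3 | ==
  [2] u=1 | in ⊤ | out ⊤ | prev ⊥ | push {}
  [3] u=2 | in ⊥ | out 1 | ==

Converged values:
  [0] 3
  [1] ⊤
  [2] 1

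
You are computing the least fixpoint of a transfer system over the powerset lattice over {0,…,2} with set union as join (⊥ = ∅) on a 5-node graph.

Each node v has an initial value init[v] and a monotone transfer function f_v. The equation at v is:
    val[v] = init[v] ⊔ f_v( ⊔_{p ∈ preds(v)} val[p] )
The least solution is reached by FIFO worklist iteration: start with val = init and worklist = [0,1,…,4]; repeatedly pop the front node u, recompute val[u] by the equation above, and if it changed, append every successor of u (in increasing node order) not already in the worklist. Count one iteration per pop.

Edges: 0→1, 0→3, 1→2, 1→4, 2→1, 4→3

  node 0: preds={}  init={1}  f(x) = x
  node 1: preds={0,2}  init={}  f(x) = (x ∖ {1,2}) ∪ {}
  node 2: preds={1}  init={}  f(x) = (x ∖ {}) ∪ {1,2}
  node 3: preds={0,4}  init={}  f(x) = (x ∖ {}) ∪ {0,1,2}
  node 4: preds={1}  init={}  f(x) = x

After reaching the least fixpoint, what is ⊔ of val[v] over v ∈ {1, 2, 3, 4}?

Trace (6 dequeues):
  [1] u=0 | in {} | out {1} | ==
  [2] u=1 | in {1} | out {} | ==
  [3] u=2 | in {} | out {1,2} | prev {} | push {1}
  [4] u=3 | in {1} | out {0,1,2} | prev {} | push {}
  [5] u=4 | in {} | out {} | ==
  [6] u=1 | in {1,2} | out {} | ==

Converged values:
  [0] {1}
  [1] {}
  [2] {1,2}
  [3] {0,1,2}
  [4] {}

{0,1,2}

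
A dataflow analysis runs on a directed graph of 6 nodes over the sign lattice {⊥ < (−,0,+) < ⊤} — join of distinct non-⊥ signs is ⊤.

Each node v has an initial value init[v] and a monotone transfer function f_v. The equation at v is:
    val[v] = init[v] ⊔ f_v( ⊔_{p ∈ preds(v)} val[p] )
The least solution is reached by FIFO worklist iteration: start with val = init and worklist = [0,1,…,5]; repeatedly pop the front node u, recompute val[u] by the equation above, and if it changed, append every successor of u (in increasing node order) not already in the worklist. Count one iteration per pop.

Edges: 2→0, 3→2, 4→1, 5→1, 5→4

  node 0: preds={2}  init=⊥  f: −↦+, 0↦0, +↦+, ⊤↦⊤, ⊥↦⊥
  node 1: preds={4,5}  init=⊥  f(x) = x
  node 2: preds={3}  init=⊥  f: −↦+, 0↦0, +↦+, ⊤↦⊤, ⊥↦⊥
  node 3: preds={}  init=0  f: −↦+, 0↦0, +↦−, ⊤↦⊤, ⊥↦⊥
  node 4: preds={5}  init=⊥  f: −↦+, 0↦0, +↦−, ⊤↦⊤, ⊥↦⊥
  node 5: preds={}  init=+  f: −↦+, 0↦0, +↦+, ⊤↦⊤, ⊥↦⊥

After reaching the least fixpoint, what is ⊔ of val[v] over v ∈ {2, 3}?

Iteration log — 8 steps:
  step 1. node 0  ⊔preds=⊥  new=⊥  stable
  step 2. node 1  ⊔preds=+  new=+  old=⊥  +wl: 
  step 3. node 2  ⊔preds=0  new=0  old=⊥  +wl: 0
  step 4. node 3  ⊔preds=⊥  new=0  stable
  step 5. node 4  ⊔preds=+  new=−  old=⊥  +wl: 1
  step 6. node 5  ⊔preds=⊥  new=+  stable
  step 7. node 0  ⊔preds=0  new=0  old=⊥  +wl: 
  step 8. node 1  ⊔preds=⊤  new=⊤  old=+  +wl: 

Least fixpoint reached:
  node 0: 0
  node 1: ⊤
  node 2: 0
  node 3: 0
  node 4: −
  node 5: +

0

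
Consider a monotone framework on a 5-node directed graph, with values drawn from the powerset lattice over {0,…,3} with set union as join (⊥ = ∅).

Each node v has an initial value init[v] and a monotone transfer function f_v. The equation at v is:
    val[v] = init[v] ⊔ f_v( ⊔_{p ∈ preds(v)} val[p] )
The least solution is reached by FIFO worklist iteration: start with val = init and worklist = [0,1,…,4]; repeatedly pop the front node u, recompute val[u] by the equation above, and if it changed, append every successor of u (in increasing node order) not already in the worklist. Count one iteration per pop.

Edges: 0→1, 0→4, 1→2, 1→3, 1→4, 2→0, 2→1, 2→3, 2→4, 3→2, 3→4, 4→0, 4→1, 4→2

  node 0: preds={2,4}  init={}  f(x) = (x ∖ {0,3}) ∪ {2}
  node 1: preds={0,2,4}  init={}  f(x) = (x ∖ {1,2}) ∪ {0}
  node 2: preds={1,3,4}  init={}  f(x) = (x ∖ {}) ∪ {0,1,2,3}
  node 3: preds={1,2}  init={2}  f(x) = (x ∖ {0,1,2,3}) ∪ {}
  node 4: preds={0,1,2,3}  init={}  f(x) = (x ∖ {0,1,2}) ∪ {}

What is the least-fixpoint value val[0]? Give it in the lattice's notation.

Worklist (10 pops):
  #1 pop 0: in={} → {2} (was {}); enqueue []
  #2 pop 1: in={2} → {0} (was {}); enqueue []
  #3 pop 2: in={0,2} → {0,1,2,3} (was {}); enqueue [0,1]
  #4 pop 3: in={0,1,2,3} → {2} (no change)
  #5 pop 4: in={0,1,2,3} → {3} (was {}); enqueue [2]
  #6 pop 0: in={0,1,2,3} → {1,2} (was {2}); enqueue [4]
  #7 pop 1: in={0,1,2,3} → {0,3} (was {0}); enqueue [3]
  #8 pop 2: in={0,2,3} → {0,1,2,3} (no change)
  #9 pop 4: in={0,1,2,3} → {3} (no change)
  #10 pop 3: in={0,1,2,3} → {2} (no change)

Fixpoint:
  val[0] = {1,2}
  val[1] = {0,3}
  val[2] = {0,1,2,3}
  val[3] = {2}
  val[4] = {3}

{1,2}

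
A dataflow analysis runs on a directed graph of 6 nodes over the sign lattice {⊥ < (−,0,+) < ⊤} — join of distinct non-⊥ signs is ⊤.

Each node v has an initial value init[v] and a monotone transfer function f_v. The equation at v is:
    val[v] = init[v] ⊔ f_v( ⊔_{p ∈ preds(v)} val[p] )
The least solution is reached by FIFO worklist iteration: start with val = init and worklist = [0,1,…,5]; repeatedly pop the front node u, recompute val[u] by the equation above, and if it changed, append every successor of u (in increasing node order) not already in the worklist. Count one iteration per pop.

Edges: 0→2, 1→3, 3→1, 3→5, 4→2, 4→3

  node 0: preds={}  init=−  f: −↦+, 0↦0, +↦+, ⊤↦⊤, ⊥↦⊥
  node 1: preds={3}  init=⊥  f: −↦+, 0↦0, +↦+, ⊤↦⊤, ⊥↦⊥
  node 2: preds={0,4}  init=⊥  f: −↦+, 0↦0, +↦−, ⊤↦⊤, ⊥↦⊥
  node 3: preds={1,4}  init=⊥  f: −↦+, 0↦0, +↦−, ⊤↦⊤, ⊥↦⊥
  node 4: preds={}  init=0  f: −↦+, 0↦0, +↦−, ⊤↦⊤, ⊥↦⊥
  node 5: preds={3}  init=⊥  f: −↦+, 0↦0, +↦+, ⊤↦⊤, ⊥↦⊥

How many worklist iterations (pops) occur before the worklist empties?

8

Worklist (8 pops):
  #1 pop 0: in=⊥ → − (no change)
  #2 pop 1: in=⊥ → ⊥ (no change)
  #3 pop 2: in=⊤ → ⊤ (was ⊥); enqueue []
  #4 pop 3: in=0 → 0 (was ⊥); enqueue [1]
  #5 pop 4: in=⊥ → 0 (no change)
  #6 pop 5: in=0 → 0 (was ⊥); enqueue []
  #7 pop 1: in=0 → 0 (was ⊥); enqueue [3]
  #8 pop 3: in=0 → 0 (no change)

Fixpoint:
  val[0] = −
  val[1] = 0
  val[2] = ⊤
  val[3] = 0
  val[4] = 0
  val[5] = 0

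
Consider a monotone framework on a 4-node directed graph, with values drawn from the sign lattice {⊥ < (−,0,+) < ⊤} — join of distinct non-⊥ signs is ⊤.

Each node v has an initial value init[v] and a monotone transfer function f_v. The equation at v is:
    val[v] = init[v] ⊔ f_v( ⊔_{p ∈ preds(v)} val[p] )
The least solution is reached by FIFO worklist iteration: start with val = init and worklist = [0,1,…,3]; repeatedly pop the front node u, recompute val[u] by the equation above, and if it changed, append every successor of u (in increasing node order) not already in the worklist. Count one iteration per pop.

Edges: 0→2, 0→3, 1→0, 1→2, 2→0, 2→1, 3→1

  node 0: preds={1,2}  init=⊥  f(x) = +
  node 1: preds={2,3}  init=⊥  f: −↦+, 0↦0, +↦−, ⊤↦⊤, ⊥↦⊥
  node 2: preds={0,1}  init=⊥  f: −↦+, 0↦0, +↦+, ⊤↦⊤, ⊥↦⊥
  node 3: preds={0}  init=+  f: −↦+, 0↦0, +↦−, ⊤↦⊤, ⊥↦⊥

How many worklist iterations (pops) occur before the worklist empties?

Iteration log — 8 steps:
  step 1. node 0  ⊔preds=⊥  new=+  old=⊥  +wl: 
  step 2. node 1  ⊔preds=+  new=−  old=⊥  +wl: 0
  step 3. node 2  ⊔preds=⊤  new=⊤  old=⊥  +wl: 1
  step 4. node 3  ⊔preds=+  new=⊤  old=+  +wl: 
  step 5. node 0  ⊔preds=⊤  new=+  stable
  step 6. node 1  ⊔preds=⊤  new=⊤  old=−  +wl: 0,2
  step 7. node 0  ⊔preds=⊤  new=+  stable
  step 8. node 2  ⊔preds=⊤  new=⊤  stable

Least fixpoint reached:
  node 0: +
  node 1: ⊤
  node 2: ⊤
  node 3: ⊤

8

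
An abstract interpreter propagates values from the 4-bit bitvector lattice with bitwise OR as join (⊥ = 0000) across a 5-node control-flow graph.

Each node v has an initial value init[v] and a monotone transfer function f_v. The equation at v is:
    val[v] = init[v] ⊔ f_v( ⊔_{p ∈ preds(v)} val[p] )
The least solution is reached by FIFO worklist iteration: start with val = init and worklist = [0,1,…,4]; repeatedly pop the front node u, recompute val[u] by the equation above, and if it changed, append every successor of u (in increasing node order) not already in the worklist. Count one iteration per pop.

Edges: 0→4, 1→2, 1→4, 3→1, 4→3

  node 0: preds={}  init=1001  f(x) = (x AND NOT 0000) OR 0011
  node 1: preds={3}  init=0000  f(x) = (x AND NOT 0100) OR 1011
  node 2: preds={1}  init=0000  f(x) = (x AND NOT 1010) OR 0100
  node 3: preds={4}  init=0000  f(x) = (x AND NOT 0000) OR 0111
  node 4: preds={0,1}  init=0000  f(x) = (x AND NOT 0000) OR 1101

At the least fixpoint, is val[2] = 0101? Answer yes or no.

yes

Iteration log — 8 steps:
  step 1. node 0  ⊔preds=0000  new=1011  old=1001  +wl: 
  step 2. node 1  ⊔preds=0000  new=1011  old=0000  +wl: 
  step 3. node 2  ⊔preds=1011  new=0101  old=0000  +wl: 
  step 4. node 3  ⊔preds=0000  new=0111  old=0000  +wl: 1
  step 5. node 4  ⊔preds=1011  new=1111  old=0000  +wl: 3
  step 6. node 1  ⊔preds=0111  new=1011  stable
  step 7. node 3  ⊔preds=1111  new=1111  old=0111  +wl: 1
  step 8. node 1  ⊔preds=1111  new=1011  stable

Least fixpoint reached:
  node 0: 1011
  node 1: 1011
  node 2: 0101
  node 3: 1111
  node 4: 1111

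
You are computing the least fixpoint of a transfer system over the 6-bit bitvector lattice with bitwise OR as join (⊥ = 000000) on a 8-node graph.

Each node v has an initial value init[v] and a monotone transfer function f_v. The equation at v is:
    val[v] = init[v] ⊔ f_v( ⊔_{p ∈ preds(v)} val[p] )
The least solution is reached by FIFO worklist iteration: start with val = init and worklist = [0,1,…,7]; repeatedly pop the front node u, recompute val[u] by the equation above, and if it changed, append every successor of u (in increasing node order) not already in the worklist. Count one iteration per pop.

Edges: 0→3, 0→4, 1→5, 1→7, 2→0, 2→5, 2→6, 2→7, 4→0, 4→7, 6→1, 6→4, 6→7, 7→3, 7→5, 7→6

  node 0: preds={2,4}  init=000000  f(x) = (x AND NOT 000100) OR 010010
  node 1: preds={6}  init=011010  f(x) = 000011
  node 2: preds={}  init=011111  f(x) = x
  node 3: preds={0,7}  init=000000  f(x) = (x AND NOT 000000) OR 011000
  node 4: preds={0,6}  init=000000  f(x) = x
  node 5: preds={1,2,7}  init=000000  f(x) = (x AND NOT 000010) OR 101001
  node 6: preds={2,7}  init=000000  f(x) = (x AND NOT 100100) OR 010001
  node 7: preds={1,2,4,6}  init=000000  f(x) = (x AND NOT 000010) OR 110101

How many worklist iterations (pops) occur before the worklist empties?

14

Worklist (14 pops):
  #1 pop 0: in=011111 → 011011 (was 000000); enqueue []
  #2 pop 1: in=000000 → 011011 (was 011010); enqueue []
  #3 pop 2: in=000000 → 011111 (no change)
  #4 pop 3: in=011011 → 011011 (was 000000); enqueue []
  #5 pop 4: in=011011 → 011011 (was 000000); enqueue [0]
  #6 pop 5: in=011111 → 111101 (was 000000); enqueue []
  #7 pop 6: in=011111 → 011011 (was 000000); enqueue [1,4]
  #8 pop 7: in=011111 → 111101 (was 000000); enqueue [3,5,6]
  #9 pop 0: in=011111 → 011011 (no change)
  #10 pop 1: in=011011 → 011011 (no change)
  #11 pop 4: in=011011 → 011011 (no change)
  #12 pop 3: in=111111 → 111111 (was 011011); enqueue []
  #13 pop 5: in=111111 → 111101 (no change)
  #14 pop 6: in=111111 → 011011 (no change)

Fixpoint:
  val[0] = 011011
  val[1] = 011011
  val[2] = 011111
  val[3] = 111111
  val[4] = 011011
  val[5] = 111101
  val[6] = 011011
  val[7] = 111101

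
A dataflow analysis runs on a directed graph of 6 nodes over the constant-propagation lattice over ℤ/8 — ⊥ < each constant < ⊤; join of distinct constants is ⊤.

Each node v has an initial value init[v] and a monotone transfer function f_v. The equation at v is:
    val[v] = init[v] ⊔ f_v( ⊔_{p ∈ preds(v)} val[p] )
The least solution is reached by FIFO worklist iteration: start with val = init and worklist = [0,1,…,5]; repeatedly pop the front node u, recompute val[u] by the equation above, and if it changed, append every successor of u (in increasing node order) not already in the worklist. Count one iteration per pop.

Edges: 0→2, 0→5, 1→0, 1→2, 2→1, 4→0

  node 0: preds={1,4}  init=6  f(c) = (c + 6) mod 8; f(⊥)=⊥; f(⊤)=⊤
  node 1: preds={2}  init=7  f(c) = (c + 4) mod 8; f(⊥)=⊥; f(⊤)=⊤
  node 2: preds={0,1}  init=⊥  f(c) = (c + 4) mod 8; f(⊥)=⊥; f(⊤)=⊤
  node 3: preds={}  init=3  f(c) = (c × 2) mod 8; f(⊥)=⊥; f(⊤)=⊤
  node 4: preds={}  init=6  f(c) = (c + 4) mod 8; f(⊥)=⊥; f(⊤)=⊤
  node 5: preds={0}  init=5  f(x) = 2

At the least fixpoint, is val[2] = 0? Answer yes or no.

Iteration log — 9 steps:
  step 1. node 0  ⊔preds=⊤  new=⊤  old=6  +wl: 
  step 2. node 1  ⊔preds=⊥  new=7  stable
  step 3. node 2  ⊔preds=⊤  new=⊤  old=⊥  +wl: 1
  step 4. node 3  ⊔preds=⊥  new=3  stable
  step 5. node 4  ⊔preds=⊥  new=6  stable
  step 6. node 5  ⊔preds=⊤  new=⊤  old=5  +wl: 
  step 7. node 1  ⊔preds=⊤  new=⊤  old=7  +wl: 0,2
  step 8. node 0  ⊔preds=⊤  new=⊤  stable
  step 9. node 2  ⊔preds=⊤  new=⊤  stable

Least fixpoint reached:
  node 0: ⊤
  node 1: ⊤
  node 2: ⊤
  node 3: 3
  node 4: 6
  node 5: ⊤

no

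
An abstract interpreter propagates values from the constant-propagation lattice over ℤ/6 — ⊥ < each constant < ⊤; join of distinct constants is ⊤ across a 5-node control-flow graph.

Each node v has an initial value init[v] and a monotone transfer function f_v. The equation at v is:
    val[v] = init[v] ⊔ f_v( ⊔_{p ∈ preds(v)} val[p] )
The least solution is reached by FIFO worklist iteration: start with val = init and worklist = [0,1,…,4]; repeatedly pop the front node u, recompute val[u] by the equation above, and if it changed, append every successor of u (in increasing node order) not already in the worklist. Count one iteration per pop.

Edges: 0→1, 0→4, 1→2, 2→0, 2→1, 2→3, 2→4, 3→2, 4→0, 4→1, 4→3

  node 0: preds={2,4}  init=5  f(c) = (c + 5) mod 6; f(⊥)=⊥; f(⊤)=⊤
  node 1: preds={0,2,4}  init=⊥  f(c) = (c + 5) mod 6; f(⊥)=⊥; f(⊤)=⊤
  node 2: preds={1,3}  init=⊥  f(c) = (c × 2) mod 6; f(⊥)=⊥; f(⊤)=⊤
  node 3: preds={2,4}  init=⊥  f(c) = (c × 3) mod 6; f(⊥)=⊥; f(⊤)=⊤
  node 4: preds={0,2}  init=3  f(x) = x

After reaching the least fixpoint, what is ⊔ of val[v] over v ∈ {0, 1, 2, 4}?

⊤

Worklist (9 pops):
  #1 pop 0: in=3 → ⊤ (was 5); enqueue []
  #2 pop 1: in=⊤ → ⊤ (was ⊥); enqueue []
  #3 pop 2: in=⊤ → ⊤ (was ⊥); enqueue [0,1]
  #4 pop 3: in=⊤ → ⊤ (was ⊥); enqueue [2]
  #5 pop 4: in=⊤ → ⊤ (was 3); enqueue [3]
  #6 pop 0: in=⊤ → ⊤ (no change)
  #7 pop 1: in=⊤ → ⊤ (no change)
  #8 pop 2: in=⊤ → ⊤ (no change)
  #9 pop 3: in=⊤ → ⊤ (no change)

Fixpoint:
  val[0] = ⊤
  val[1] = ⊤
  val[2] = ⊤
  val[3] = ⊤
  val[4] = ⊤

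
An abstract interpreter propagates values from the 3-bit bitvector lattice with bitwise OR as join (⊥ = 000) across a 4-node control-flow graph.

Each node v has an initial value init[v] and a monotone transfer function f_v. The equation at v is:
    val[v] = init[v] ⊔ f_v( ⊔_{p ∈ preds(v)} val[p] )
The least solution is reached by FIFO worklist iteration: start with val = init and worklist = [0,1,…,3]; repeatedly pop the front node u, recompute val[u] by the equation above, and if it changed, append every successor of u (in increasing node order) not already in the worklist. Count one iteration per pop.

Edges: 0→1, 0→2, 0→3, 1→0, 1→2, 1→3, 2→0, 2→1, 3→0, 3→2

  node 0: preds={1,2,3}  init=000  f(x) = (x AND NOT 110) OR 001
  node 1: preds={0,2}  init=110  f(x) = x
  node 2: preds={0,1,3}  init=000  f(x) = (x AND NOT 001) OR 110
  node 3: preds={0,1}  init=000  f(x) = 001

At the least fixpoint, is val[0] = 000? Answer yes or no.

no

Iteration log — 7 steps:
  step 1. node 0  ⊔preds=110  new=001  old=000  +wl: 
  step 2. node 1  ⊔preds=001  new=111  old=110  +wl: 0
  step 3. node 2  ⊔preds=111  new=110  old=000  +wl: 1
  step 4. node 3  ⊔preds=111  new=001  old=000  +wl: 2
  step 5. node 0  ⊔preds=111  new=001  stable
  step 6. node 1  ⊔preds=111  new=111  stable
  step 7. node 2  ⊔preds=111  new=110  stable

Least fixpoint reached:
  node 0: 001
  node 1: 111
  node 2: 110
  node 3: 001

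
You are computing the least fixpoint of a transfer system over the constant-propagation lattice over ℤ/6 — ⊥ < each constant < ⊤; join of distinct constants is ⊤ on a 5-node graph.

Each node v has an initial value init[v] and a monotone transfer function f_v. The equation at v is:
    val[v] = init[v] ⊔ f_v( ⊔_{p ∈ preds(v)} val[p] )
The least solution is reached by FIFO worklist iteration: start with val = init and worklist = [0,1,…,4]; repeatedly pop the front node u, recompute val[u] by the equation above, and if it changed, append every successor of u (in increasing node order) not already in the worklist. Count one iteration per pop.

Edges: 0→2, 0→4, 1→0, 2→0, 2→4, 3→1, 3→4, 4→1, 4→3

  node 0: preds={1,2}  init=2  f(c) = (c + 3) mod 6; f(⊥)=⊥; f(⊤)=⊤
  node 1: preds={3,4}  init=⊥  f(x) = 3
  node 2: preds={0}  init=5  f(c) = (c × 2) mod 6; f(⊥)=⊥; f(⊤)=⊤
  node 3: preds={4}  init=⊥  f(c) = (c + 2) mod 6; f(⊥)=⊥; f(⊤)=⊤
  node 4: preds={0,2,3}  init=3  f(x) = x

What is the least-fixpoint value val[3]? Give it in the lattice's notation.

⊤

Iteration log — 11 steps:
  step 1. node 0  ⊔preds=5  new=2  stable
  step 2. node 1  ⊔preds=3  new=3  old=⊥  +wl: 0
  step 3. node 2  ⊔preds=2  new=⊤  old=5  +wl: 
  step 4. node 3  ⊔preds=3  new=5  old=⊥  +wl: 1
  step 5. node 4  ⊔preds=⊤  new=⊤  old=3  +wl: 3
  step 6. node 0  ⊔preds=⊤  new=⊤  old=2  +wl: 2,4
  step 7. node 1  ⊔preds=⊤  new=3  stable
  step 8. node 3  ⊔preds=⊤  new=⊤  old=5  +wl: 1
  step 9. node 2  ⊔preds=⊤  new=⊤  stable
  step 10. node 4  ⊔preds=⊤  new=⊤  stable
  step 11. node 1  ⊔preds=⊤  new=3  stable

Least fixpoint reached:
  node 0: ⊤
  node 1: 3
  node 2: ⊤
  node 3: ⊤
  node 4: ⊤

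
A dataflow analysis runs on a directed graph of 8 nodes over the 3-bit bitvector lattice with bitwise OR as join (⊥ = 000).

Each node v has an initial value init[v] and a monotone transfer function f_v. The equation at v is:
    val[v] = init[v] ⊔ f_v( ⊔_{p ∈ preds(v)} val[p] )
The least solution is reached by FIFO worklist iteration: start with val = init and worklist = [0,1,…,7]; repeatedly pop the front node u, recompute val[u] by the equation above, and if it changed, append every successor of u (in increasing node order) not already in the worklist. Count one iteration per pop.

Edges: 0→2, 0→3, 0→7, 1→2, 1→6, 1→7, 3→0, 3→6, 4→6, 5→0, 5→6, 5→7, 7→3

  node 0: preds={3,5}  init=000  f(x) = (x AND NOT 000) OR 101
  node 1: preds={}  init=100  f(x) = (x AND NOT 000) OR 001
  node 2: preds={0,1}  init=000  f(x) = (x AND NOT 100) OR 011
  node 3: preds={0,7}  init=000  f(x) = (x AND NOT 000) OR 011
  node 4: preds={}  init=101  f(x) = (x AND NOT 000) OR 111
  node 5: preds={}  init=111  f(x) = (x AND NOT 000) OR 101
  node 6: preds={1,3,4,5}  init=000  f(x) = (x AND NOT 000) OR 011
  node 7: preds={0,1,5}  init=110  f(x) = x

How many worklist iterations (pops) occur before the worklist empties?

Trace (10 dequeues):
  [1] u=0 | in 111 | out 111 | prev 000 | push {}
  [2] u=1 | in 000 | out 101 | prev 100 | push {}
  [3] u=2 | in 111 | out 011 | prev 000 | push {}
  [4] u=3 | in 111 | out 111 | prev 000 | push {0}
  [5] u=4 | in 000 | out 111 | prev 101 | push {}
  [6] u=5 | in 000 | out 111 | ==
  [7] u=6 | in 111 | out 111 | prev 000 | push {}
  [8] u=7 | in 111 | out 111 | prev 110 | push {3}
  [9] u=0 | in 111 | out 111 | ==
  [10] u=3 | in 111 | out 111 | ==

Converged values:
  [0] 111
  [1] 101
  [2] 011
  [3] 111
  [4] 111
  [5] 111
  [6] 111
  [7] 111

10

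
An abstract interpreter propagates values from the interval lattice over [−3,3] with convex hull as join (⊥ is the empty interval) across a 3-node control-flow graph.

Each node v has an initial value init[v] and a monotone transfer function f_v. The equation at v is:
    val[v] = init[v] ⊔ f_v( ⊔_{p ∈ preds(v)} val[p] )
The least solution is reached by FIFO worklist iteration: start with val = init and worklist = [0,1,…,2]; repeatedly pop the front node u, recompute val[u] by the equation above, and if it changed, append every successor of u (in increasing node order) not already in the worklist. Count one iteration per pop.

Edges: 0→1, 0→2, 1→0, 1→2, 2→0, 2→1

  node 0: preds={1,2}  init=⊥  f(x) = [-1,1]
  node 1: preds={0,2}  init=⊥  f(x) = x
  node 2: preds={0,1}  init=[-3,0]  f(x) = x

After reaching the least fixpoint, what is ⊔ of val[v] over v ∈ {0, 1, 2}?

[-3,1]

Worklist (5 pops):
  #1 pop 0: in=[-3,0] → [-1,1] (was ⊥); enqueue []
  #2 pop 1: in=[-3,1] → [-3,1] (was ⊥); enqueue [0]
  #3 pop 2: in=[-3,1] → [-3,1] (was [-3,0]); enqueue [1]
  #4 pop 0: in=[-3,1] → [-1,1] (no change)
  #5 pop 1: in=[-3,1] → [-3,1] (no change)

Fixpoint:
  val[0] = [-1,1]
  val[1] = [-3,1]
  val[2] = [-3,1]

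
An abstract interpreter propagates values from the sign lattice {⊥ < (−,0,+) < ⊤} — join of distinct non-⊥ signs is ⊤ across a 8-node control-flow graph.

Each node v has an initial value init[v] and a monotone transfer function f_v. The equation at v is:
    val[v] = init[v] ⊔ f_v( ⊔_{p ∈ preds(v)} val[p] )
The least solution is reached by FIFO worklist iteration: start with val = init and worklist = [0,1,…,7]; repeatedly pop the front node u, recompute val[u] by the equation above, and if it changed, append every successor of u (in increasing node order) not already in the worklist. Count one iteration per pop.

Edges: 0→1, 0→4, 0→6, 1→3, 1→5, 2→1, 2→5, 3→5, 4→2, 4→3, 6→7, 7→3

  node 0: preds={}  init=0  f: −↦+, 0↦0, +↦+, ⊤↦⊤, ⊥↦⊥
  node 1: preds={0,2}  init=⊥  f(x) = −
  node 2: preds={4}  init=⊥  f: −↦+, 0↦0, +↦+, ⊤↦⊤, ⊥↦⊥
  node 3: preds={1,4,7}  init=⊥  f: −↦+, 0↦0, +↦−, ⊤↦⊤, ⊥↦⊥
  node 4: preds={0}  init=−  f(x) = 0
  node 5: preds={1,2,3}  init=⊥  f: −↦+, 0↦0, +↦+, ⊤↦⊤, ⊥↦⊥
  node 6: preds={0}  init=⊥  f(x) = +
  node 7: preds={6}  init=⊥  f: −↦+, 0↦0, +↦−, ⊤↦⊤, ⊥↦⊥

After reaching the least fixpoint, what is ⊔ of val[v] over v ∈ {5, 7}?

⊤

Trace (13 dequeues):
  [1] u=0 | in ⊥ | out 0 | ==
  [2] u=1 | in 0 | out − | prev ⊥ | push {}
  [3] u=2 | in − | out + | prev ⊥ | push {1}
  [4] u=3 | in − | out + | prev ⊥ | push {}
  [5] u=4 | in 0 | out ⊤ | prev − | push {2,3}
  [6] u=5 | in ⊤ | out ⊤ | prev ⊥ | push {}
  [7] u=6 | in 0 | out + | prev ⊥ | push {}
  [8] u=7 | in + | out − | prev ⊥ | push {}
  [9] u=1 | in ⊤ | out − | ==
  [10] u=2 | in ⊤ | out ⊤ | prev + | push {1,5}
  [11] u=3 | in ⊤ | out ⊤ | prev + | push {}
  [12] u=1 | in ⊤ | out − | ==
  [13] u=5 | in ⊤ | out ⊤ | ==

Converged values:
  [0] 0
  [1] −
  [2] ⊤
  [3] ⊤
  [4] ⊤
  [5] ⊤
  [6] +
  [7] −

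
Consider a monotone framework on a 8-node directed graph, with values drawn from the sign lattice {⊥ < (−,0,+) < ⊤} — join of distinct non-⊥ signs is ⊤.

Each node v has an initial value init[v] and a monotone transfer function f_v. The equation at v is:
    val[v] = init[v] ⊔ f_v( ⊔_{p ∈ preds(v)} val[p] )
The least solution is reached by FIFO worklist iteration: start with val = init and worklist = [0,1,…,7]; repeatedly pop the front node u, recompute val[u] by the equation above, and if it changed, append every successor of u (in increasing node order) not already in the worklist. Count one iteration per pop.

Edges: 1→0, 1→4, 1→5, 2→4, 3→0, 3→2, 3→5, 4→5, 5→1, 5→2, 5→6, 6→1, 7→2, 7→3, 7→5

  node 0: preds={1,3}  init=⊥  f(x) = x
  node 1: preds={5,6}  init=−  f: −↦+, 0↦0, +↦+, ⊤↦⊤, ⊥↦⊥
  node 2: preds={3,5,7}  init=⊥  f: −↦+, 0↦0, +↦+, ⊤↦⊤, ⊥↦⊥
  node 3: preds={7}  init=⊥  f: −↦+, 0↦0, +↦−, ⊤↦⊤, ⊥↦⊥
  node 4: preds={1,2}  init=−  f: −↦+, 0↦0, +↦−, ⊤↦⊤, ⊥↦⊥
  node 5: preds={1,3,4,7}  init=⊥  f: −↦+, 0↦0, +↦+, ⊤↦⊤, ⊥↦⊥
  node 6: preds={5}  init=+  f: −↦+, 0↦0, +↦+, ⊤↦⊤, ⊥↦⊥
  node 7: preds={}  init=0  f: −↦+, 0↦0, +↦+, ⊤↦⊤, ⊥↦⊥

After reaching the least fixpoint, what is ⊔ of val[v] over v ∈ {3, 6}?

⊤

Iteration log — 12 steps:
  step 1. node 0  ⊔preds=−  new=−  old=⊥  +wl: 
  step 2. node 1  ⊔preds=+  new=⊤  old=−  +wl: 0
  step 3. node 2  ⊔preds=0  new=0  old=⊥  +wl: 
  step 4. node 3  ⊔preds=0  new=0  old=⊥  +wl: 2
  step 5. node 4  ⊔preds=⊤  new=⊤  old=−  +wl: 
  step 6. node 5  ⊔preds=⊤  new=⊤  old=⊥  +wl: 1
  step 7. node 6  ⊔preds=⊤  new=⊤  old=+  +wl: 
  step 8. node 7  ⊔preds=⊥  new=0  stable
  step 9. node 0  ⊔preds=⊤  new=⊤  old=−  +wl: 
  step 10. node 2  ⊔preds=⊤  new=⊤  old=0  +wl: 4
  step 11. node 1  ⊔preds=⊤  new=⊤  stable
  step 12. node 4  ⊔preds=⊤  new=⊤  stable

Least fixpoint reached:
  node 0: ⊤
  node 1: ⊤
  node 2: ⊤
  node 3: 0
  node 4: ⊤
  node 5: ⊤
  node 6: ⊤
  node 7: 0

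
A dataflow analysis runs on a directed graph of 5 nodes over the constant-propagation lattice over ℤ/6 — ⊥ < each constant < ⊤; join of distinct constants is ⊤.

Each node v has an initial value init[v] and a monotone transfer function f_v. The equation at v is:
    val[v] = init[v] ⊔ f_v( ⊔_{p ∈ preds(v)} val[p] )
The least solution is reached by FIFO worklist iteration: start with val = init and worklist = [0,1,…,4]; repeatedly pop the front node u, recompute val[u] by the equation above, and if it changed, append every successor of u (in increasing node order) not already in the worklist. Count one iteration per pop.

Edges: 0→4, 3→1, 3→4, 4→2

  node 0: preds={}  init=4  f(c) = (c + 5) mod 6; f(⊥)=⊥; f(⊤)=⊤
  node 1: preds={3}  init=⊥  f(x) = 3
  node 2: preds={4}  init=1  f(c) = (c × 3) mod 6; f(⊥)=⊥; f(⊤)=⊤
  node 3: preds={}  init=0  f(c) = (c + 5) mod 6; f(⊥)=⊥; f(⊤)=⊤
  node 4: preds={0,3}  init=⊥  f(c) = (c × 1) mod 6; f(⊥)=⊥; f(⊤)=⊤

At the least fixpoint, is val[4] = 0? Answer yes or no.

no

Trace (6 dequeues):
  [1] u=0 | in ⊥ | out 4 | ==
  [2] u=1 | in 0 | out 3 | prev ⊥ | push {}
  [3] u=2 | in ⊥ | out 1 | ==
  [4] u=3 | in ⊥ | out 0 | ==
  [5] u=4 | in ⊤ | out ⊤ | prev ⊥ | push {2}
  [6] u=2 | in ⊤ | out ⊤ | prev 1 | push {}

Converged values:
  [0] 4
  [1] 3
  [2] ⊤
  [3] 0
  [4] ⊤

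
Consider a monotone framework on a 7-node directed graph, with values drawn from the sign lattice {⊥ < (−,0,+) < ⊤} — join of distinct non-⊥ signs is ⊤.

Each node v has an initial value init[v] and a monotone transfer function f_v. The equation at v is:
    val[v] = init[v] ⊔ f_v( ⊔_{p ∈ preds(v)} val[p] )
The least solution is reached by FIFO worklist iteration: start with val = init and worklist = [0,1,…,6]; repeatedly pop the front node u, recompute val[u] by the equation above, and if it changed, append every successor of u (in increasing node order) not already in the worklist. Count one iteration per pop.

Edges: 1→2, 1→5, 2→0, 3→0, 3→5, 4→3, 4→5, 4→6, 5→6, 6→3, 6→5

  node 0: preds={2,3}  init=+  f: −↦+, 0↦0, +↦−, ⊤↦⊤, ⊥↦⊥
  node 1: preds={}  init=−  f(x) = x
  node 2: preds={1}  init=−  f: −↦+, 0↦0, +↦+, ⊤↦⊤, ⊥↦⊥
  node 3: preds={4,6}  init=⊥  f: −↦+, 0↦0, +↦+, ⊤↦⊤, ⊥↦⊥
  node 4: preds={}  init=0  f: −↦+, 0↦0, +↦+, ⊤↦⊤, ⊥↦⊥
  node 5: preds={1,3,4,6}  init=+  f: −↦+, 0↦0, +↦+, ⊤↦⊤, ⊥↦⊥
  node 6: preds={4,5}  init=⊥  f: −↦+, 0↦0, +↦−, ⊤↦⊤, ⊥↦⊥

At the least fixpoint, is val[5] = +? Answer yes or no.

Trace (11 dequeues):
  [1] u=0 | in − | out + | ==
  [2] u=1 | in ⊥ | out − | ==
  [3] u=2 | in − | out ⊤ | prev − | push {0}
  [4] u=3 | in 0 | out 0 | prev ⊥ | push {}
  [5] u=4 | in ⊥ | out 0 | ==
  [6] u=5 | in ⊤ | out ⊤ | prev + | push {}
  [7] u=6 | in ⊤ | out ⊤ | prev ⊥ | push {3,5}
  [8] u=0 | in ⊤ | out ⊤ | prev + | push {}
  [9] u=3 | in ⊤ | out ⊤ | prev 0 | push {0}
  [10] u=5 | in ⊤ | out ⊤ | ==
  [11] u=0 | in ⊤ | out ⊤ | ==

Converged values:
  [0] ⊤
  [1] −
  [2] ⊤
  [3] ⊤
  [4] 0
  [5] ⊤
  [6] ⊤

no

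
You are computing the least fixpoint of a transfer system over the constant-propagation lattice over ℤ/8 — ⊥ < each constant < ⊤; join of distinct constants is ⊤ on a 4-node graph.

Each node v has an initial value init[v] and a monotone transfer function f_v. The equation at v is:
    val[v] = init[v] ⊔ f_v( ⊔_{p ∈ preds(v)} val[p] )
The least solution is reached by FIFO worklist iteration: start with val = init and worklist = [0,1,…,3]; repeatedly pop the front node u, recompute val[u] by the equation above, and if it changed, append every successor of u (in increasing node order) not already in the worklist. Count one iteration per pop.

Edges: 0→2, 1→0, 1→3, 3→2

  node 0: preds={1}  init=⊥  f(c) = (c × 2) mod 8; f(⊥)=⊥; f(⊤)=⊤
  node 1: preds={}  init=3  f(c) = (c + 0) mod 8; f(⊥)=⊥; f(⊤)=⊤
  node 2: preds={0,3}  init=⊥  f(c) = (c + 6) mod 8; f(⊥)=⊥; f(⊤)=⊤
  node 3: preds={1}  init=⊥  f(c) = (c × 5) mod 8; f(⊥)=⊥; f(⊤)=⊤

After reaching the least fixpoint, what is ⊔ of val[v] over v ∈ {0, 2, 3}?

Iteration log — 5 steps:
  step 1. node 0  ⊔preds=3  new=6  old=⊥  +wl: 
  step 2. node 1  ⊔preds=⊥  new=3  stable
  step 3. node 2  ⊔preds=6  new=4  old=⊥  +wl: 
  step 4. node 3  ⊔preds=3  new=7  old=⊥  +wl: 2
  step 5. node 2  ⊔preds=⊤  new=⊤  old=4  +wl: 

Least fixpoint reached:
  node 0: 6
  node 1: 3
  node 2: ⊤
  node 3: 7

⊤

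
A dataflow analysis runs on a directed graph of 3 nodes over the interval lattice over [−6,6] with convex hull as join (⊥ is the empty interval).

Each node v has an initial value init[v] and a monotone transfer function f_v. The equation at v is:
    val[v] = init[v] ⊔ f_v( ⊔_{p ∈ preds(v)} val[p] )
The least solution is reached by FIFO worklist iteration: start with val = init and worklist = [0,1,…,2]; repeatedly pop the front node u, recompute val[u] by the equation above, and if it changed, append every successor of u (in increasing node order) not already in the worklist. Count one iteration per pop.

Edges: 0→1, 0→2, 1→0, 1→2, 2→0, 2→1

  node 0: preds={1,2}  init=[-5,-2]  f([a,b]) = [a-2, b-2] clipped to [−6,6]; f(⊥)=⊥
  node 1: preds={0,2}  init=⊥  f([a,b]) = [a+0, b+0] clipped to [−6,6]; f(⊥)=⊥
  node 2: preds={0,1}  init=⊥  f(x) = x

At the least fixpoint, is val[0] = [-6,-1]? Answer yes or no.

Trace (8 dequeues):
  [1] u=0 | in ⊥ | out [-5,-2] | ==
  [2] u=1 | in [-5,-2] | out [-5,-2] | prev ⊥ | push {0}
  [3] u=2 | in [-5,-2] | out [-5,-2] | prev ⊥ | push {1}
  [4] u=0 | in [-5,-2] | out [-6,-2] | prev [-5,-2] | push {2}
  [5] u=1 | in [-6,-2] | out [-6,-2] | prev [-5,-2] | push {0}
  [6] u=2 | in [-6,-2] | out [-6,-2] | prev [-5,-2] | push {1}
  [7] u=0 | in [-6,-2] | out [-6,-2] | ==
  [8] u=1 | in [-6,-2] | out [-6,-2] | ==

Converged values:
  [0] [-6,-2]
  [1] [-6,-2]
  [2] [-6,-2]

no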